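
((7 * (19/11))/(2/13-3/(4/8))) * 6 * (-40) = 5460/11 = 496.36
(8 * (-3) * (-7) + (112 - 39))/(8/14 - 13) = -1687/87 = -19.39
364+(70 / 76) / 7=13837 / 38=364.13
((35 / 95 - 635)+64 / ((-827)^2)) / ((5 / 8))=-65974517328 / 64973255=-1015.41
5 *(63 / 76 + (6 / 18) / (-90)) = 8467 / 2052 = 4.13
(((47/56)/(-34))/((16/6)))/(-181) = 141/2756992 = 0.00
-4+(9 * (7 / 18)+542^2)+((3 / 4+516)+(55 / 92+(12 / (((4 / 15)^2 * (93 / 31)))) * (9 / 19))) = 514449497 / 1748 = 294307.49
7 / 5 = 1.40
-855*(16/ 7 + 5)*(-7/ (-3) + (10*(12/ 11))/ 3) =-2863395/ 77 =-37186.95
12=12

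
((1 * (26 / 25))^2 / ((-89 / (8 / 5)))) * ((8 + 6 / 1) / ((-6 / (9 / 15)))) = 0.03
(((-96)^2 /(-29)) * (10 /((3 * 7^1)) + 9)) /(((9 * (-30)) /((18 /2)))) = 101888 /1015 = 100.38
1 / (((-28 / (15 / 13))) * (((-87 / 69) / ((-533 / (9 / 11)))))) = -51865 / 2436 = -21.29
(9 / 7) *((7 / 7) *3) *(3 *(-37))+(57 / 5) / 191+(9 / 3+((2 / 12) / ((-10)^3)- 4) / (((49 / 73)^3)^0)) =-3442106537 / 8022000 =-429.08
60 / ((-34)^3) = -15 / 9826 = -0.00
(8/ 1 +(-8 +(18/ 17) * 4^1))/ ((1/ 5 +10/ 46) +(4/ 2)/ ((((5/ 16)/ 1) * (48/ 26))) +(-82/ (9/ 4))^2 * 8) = 33534/ 84161441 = 0.00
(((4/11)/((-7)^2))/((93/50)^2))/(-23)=-10000/107221653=-0.00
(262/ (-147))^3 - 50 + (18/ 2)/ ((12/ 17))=-545240839/ 12706092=-42.91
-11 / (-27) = 11 / 27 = 0.41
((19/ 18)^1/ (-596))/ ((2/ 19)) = -361/ 21456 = -0.02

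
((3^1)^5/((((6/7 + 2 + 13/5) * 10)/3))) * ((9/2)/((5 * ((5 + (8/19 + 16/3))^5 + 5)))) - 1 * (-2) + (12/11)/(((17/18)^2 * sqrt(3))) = 1296 * sqrt(3)/3179 + 94478052555782537/47237052427098280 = 2.71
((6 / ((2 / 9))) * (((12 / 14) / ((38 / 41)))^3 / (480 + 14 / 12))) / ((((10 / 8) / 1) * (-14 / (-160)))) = 19293469056 / 47544441133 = 0.41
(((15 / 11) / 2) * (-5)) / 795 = -0.00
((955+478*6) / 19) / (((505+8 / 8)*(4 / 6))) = 11469 / 19228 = 0.60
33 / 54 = 0.61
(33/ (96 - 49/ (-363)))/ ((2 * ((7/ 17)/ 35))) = 1018215/ 69794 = 14.59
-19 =-19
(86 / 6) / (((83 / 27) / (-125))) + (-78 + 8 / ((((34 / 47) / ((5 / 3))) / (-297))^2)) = 89833345989 / 23987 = 3745084.67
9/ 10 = 0.90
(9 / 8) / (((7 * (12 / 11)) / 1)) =33 / 224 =0.15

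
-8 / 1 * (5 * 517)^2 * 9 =-481120200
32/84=8/21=0.38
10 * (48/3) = 160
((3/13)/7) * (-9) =-0.30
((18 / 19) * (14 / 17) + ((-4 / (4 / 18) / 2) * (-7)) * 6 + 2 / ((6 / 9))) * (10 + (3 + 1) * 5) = 3699450 / 323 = 11453.41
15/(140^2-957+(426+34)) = 15/19103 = 0.00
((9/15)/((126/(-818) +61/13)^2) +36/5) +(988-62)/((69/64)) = 866.13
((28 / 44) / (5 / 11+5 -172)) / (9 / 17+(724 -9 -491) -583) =119 / 11164208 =0.00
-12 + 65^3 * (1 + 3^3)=7689488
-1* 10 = -10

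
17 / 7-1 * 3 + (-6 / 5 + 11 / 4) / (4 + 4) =-0.38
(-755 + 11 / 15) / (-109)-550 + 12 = -868316 / 1635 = -531.08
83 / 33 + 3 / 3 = 116 / 33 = 3.52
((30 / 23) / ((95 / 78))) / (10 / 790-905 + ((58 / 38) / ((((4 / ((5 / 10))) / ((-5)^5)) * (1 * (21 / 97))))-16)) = -6211296 / 21314166953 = -0.00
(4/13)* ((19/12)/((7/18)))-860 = -78146/91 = -858.75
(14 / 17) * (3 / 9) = 14 / 51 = 0.27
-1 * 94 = -94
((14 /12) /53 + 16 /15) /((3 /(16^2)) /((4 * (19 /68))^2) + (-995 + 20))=-0.00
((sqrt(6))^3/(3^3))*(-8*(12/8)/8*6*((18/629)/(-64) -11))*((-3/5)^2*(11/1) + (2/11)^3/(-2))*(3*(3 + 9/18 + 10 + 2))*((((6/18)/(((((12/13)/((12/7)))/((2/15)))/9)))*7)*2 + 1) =154544055111873*sqrt(6)/3348796000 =113041.84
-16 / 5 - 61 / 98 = -1873 / 490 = -3.82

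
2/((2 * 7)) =1/7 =0.14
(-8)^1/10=-4/5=-0.80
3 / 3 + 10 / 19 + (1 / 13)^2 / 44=215663 / 141284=1.53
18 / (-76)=-9 / 38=-0.24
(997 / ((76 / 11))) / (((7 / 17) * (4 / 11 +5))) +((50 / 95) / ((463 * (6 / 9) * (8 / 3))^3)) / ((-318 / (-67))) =11047099083695586601 / 169076186282708992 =65.34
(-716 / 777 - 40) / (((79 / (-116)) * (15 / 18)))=7376672 / 102305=72.10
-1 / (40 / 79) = -79 / 40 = -1.98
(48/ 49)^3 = 0.94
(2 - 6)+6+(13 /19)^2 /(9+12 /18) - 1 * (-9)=115666 /10469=11.05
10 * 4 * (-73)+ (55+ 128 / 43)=-123067 / 43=-2862.02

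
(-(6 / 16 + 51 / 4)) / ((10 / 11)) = -231 / 16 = -14.44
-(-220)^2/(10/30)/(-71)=145200/71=2045.07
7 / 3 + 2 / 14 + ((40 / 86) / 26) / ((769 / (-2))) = 22352872 / 9027291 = 2.48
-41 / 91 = -0.45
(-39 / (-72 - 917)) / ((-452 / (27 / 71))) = -1053 / 31738988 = -0.00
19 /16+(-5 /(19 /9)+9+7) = 4505 /304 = 14.82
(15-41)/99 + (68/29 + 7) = 26075/2871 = 9.08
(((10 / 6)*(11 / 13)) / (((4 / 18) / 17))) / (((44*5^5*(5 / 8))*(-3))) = -17 / 40625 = -0.00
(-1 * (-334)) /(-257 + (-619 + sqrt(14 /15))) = -2194380 /5755313 -167 * sqrt(210) /5755313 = -0.38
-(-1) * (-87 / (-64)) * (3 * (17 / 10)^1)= 4437 / 640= 6.93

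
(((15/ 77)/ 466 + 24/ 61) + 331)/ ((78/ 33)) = 725355545/ 5173532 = 140.21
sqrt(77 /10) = sqrt(770) /10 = 2.77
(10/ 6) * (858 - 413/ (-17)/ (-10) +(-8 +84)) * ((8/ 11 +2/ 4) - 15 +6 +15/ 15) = -715051/ 68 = -10515.46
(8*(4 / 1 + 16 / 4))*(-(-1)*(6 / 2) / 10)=19.20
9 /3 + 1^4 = 4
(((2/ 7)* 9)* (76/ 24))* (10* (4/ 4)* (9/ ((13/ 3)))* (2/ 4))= 7695/ 91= 84.56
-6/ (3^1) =-2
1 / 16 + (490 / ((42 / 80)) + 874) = 86755 / 48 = 1807.40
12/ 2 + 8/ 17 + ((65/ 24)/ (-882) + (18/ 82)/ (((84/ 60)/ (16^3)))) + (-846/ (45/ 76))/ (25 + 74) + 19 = 530108528209/ 811475280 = 653.27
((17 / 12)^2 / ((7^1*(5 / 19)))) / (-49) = -5491 / 246960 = -0.02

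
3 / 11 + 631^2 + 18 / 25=109494548 / 275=398161.99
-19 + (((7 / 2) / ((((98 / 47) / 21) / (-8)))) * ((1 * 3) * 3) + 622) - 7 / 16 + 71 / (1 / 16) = -12791 / 16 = -799.44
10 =10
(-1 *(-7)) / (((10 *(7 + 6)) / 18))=63 / 65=0.97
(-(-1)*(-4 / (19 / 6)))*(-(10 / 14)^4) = 15000 / 45619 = 0.33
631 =631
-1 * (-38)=38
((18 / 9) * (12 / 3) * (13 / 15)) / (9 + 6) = 104 / 225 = 0.46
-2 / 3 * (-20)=40 / 3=13.33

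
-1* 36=-36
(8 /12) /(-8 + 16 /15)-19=-993 /52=-19.10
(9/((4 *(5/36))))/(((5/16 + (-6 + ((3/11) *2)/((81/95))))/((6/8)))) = -288684/119935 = -2.41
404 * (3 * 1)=1212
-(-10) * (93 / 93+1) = 20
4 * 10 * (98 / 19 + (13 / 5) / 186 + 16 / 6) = 313.54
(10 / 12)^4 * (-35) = -21875 / 1296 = -16.88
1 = 1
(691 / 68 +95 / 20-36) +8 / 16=-350 / 17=-20.59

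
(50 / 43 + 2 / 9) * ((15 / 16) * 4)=670 / 129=5.19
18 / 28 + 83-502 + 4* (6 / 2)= -5689 / 14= -406.36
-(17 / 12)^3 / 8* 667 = -3276971 / 13824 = -237.05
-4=-4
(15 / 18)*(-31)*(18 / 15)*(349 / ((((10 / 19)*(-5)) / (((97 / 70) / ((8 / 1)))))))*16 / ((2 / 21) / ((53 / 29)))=3170367303 / 14500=218646.02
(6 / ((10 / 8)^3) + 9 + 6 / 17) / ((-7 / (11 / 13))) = -22341 / 14875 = -1.50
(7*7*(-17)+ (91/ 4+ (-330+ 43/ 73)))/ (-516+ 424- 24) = 332781/ 33872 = 9.82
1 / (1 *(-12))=-0.08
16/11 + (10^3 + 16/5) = 55256/55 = 1004.65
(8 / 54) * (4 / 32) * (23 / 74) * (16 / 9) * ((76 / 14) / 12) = 874 / 188811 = 0.00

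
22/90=11/45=0.24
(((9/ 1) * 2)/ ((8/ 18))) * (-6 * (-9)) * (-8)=-17496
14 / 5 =2.80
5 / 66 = 0.08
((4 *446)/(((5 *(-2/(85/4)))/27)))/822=-34119/274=-124.52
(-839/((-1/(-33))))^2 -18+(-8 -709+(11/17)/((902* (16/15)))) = 17097560195151/22304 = 766569234.00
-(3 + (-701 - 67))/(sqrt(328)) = 765 * sqrt(82)/164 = 42.24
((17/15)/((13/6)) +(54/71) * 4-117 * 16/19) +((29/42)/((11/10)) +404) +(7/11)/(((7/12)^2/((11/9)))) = 6318669871/20255235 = 311.95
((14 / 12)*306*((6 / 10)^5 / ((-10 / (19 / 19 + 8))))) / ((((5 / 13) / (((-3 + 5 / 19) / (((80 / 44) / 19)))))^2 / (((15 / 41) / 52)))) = -622663890849 / 640625000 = -971.96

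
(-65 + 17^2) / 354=0.63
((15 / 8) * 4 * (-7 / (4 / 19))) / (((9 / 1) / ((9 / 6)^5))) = -53865 / 256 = -210.41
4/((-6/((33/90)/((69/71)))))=-0.25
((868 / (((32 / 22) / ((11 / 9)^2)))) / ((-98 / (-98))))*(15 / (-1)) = -1444135 / 108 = -13371.62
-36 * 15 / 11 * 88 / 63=-480 / 7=-68.57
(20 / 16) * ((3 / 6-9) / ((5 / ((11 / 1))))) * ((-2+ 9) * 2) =-1309 / 4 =-327.25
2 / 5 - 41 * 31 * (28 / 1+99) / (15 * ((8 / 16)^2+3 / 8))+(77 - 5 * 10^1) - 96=-1296481 / 75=-17286.41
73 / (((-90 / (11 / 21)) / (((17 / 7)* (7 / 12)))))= -13651 / 22680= -0.60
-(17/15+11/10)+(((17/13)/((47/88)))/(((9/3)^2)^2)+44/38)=-9828421/9403290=-1.05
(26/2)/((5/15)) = 39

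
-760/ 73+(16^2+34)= 20410/ 73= 279.59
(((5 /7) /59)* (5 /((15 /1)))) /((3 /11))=55 /3717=0.01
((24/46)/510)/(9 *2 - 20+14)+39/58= 114382/170085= 0.67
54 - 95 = -41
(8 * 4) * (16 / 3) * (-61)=-31232 / 3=-10410.67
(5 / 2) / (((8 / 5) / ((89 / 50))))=89 / 32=2.78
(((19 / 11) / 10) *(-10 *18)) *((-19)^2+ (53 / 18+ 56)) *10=-1436210 / 11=-130564.55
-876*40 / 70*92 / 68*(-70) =805920 / 17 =47407.06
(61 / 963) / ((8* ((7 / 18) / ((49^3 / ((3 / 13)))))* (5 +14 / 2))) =13327951 / 15408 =865.00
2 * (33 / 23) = 66 / 23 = 2.87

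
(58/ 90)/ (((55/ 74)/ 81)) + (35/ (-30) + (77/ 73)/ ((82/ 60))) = 344890787/ 4938450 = 69.84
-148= -148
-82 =-82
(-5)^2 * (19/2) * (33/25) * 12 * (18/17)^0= 3762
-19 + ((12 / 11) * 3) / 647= -18.99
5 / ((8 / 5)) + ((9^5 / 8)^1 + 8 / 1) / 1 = 29569 / 4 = 7392.25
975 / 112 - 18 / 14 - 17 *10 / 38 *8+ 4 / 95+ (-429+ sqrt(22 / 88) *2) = -4855327 / 10640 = -456.33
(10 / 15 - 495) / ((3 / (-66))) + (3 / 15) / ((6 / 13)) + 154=330893 / 30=11029.77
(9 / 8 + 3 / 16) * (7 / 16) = 147 / 256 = 0.57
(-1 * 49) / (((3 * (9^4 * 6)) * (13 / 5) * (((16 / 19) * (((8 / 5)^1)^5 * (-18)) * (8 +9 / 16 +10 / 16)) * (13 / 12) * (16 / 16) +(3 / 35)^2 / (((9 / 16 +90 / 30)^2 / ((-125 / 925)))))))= 501096203125 / 4967515178144303616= 0.00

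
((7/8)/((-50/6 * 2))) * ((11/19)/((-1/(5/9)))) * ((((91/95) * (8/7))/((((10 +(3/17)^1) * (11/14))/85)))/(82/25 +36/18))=0.04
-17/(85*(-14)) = 1/70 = 0.01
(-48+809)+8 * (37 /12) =2357 /3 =785.67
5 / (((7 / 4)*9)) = 20 / 63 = 0.32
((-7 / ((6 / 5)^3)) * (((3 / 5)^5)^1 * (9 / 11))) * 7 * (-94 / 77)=26649 / 12100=2.20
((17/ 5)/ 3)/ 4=17/ 60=0.28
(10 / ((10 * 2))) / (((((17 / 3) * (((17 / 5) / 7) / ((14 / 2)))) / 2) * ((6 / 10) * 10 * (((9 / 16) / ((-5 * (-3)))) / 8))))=78400 / 867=90.43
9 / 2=4.50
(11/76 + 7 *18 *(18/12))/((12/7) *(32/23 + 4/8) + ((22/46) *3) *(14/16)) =4628750/110067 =42.05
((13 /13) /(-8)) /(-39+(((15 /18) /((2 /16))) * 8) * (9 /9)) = -3 /344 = -0.01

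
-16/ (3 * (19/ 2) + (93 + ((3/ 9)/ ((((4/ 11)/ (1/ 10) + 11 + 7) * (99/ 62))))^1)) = -102816/ 780821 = -0.13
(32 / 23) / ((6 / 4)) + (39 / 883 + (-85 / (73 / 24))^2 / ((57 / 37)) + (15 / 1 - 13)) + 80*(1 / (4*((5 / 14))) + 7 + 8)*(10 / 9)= 35263697706361 / 18506759031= 1905.45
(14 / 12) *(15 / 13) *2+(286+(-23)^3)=-154418 / 13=-11878.31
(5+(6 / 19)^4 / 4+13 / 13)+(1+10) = 2215781 / 130321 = 17.00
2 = 2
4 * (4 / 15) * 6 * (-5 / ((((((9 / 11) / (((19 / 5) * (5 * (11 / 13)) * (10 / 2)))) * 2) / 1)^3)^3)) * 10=-17520673024730574132863648249013671875 / 32867202661502827176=-533074664283871094.75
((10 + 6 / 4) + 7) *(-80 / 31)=-1480 / 31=-47.74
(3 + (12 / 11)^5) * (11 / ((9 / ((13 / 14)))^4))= 6968741195 / 1230075210672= 0.01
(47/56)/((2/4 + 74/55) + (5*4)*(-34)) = -2585/2088716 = -0.00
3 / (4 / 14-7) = -21 / 47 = -0.45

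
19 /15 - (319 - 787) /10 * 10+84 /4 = 7354 /15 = 490.27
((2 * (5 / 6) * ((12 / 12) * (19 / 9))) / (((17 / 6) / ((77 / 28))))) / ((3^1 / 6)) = 1045 / 153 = 6.83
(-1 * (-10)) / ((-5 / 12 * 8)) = -3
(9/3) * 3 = 9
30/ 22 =1.36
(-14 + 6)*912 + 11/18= -131317/18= -7295.39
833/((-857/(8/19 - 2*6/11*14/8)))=259063/179113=1.45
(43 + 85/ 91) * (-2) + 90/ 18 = -7541/ 91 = -82.87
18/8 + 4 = 25/4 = 6.25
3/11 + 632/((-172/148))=-257095/473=-543.54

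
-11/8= -1.38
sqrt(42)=6.48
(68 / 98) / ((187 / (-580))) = -1160 / 539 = -2.15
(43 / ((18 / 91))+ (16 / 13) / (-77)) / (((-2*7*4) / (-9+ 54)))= -19583125 / 112112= -174.67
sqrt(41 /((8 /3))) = sqrt(246) /4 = 3.92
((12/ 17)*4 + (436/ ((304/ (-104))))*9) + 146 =-385532/ 323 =-1193.60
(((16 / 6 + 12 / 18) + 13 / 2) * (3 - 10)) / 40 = -413 / 240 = -1.72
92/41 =2.24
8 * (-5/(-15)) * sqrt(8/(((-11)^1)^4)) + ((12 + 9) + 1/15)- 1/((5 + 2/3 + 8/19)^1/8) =16 * sqrt(2)/363 + 102812/5205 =19.81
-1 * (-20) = 20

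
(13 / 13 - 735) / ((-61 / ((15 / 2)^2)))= 82575 / 122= 676.84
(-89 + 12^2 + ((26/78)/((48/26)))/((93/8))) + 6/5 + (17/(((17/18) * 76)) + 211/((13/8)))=385151713/2067390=186.30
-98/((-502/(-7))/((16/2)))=-2744/251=-10.93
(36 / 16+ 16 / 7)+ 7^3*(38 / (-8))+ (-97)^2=54490 / 7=7784.29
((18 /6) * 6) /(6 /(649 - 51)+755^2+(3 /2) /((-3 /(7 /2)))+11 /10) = 107640 /3408745673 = 0.00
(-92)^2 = 8464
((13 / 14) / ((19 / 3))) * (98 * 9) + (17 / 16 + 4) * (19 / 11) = 461673 / 3344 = 138.06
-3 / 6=-0.50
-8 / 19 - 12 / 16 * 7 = -431 / 76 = -5.67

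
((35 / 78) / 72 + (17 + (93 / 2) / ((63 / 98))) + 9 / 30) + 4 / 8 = 2531119 / 28080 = 90.14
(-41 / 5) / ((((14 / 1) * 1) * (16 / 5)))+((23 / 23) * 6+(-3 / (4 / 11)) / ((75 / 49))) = 0.43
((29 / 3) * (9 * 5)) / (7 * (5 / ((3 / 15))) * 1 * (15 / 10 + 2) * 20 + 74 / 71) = 30885 / 869824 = 0.04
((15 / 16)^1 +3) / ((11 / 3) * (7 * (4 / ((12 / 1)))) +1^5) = 567 / 1376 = 0.41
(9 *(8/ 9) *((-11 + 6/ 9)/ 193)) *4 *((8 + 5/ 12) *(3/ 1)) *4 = -100192/ 579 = -173.04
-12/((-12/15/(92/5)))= 276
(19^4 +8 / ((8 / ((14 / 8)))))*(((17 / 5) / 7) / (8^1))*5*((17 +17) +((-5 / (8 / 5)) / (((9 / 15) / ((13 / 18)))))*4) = 18140405509 / 24192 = 749851.42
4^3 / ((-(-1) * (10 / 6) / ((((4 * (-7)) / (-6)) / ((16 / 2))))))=112 / 5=22.40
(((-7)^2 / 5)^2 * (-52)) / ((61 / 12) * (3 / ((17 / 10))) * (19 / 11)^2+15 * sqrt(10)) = -67.31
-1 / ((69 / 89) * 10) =-89 / 690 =-0.13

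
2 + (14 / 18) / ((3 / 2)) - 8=-148 / 27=-5.48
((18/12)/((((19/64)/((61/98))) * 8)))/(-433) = -366/403123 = -0.00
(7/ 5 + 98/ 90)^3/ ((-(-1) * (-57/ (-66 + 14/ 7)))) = 89915392/ 5194125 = 17.31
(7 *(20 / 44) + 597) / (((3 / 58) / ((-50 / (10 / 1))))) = -1914580 / 33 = -58017.58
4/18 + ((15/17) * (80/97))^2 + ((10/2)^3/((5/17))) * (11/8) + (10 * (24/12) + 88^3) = 133538745977515/195782472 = 682077.13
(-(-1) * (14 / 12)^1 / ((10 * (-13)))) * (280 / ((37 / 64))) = -6272 / 1443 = -4.35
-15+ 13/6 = -12.83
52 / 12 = 13 / 3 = 4.33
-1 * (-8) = 8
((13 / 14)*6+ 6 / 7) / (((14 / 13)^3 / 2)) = 98865 / 9604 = 10.29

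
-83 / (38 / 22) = -48.05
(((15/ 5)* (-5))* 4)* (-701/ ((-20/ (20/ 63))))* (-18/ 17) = 84120/ 119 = 706.89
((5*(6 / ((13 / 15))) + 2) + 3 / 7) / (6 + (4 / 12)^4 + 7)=273051 / 95914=2.85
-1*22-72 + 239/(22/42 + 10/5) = 37/53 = 0.70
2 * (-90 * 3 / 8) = -135 / 2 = -67.50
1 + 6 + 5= 12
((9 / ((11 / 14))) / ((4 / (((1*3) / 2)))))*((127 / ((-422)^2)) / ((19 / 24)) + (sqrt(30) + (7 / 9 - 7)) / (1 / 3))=-1492093827 / 18609778 + 567*sqrt(30) / 44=-9.60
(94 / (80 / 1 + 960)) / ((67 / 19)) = 893 / 34840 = 0.03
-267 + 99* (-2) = -465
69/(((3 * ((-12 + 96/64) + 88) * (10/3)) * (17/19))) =1311/13175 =0.10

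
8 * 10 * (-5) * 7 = -2800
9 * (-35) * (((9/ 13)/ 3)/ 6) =-315/ 26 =-12.12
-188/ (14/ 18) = -1692/ 7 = -241.71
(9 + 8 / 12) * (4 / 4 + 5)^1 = 58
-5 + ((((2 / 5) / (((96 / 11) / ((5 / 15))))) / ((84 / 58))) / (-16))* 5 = -484159 / 96768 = -5.00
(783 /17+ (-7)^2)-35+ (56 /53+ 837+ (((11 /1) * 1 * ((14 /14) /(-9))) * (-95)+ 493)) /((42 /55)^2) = 36357724063 /14304276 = 2541.74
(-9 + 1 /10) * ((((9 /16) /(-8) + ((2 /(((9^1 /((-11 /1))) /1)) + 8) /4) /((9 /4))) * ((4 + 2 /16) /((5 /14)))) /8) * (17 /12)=-9.96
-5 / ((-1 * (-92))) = -5 / 92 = -0.05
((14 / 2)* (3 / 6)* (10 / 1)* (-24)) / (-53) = 840 / 53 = 15.85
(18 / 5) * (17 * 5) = 306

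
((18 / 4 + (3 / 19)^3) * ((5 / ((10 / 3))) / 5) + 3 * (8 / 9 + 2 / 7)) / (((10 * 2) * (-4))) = -561751 / 9218496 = -0.06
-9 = -9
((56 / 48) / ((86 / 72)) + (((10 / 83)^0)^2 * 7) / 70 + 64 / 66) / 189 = 29039 / 2681910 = 0.01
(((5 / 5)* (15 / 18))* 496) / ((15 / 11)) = 2728 / 9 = 303.11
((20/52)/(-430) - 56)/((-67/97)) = 6073073/74906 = 81.08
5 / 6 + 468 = 2813 / 6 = 468.83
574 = 574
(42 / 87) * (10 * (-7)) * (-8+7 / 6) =20090 / 87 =230.92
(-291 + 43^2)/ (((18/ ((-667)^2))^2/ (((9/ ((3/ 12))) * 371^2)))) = 42444225013383257638/ 9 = 4716025001487028626.44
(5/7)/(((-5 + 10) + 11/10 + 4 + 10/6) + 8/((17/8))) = 2550/55447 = 0.05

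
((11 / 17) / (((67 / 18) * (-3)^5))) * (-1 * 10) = 0.01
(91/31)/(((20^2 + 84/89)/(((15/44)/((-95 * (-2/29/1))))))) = 704613/1849573088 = 0.00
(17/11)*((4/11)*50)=3400/121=28.10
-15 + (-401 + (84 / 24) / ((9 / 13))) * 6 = -2390.67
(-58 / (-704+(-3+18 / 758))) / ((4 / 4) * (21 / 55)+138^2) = 604505 / 140327765652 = 0.00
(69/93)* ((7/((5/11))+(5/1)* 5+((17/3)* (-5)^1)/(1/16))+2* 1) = -141772/465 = -304.89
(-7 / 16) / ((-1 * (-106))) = -7 / 1696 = -0.00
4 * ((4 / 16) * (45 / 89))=45 / 89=0.51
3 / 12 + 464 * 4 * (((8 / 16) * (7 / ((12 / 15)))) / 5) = 6497 / 4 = 1624.25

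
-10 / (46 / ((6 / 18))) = -5 / 69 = -0.07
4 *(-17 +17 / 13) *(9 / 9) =-816 / 13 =-62.77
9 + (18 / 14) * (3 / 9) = 66 / 7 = 9.43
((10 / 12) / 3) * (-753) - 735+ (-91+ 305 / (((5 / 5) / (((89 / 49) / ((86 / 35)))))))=-731168 / 903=-809.71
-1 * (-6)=6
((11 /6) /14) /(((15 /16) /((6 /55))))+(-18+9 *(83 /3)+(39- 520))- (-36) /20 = -130297 /525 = -248.18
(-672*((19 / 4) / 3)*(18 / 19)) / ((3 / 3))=-1008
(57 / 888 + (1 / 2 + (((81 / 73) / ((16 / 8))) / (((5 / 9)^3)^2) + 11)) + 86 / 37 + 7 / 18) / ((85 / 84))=705053329729 / 21523593750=32.76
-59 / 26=-2.27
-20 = -20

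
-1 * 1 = -1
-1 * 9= -9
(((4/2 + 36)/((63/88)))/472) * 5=0.56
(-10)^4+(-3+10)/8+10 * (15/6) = 10025.88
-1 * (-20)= 20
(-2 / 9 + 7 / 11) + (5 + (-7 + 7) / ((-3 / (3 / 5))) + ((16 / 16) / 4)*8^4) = 1029.41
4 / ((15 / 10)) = 8 / 3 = 2.67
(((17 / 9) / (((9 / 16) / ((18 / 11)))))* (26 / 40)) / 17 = 104 / 495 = 0.21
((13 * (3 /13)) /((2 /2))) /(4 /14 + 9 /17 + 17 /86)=2.96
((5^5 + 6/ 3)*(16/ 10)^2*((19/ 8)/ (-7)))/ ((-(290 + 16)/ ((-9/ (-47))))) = 237652/ 139825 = 1.70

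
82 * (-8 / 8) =-82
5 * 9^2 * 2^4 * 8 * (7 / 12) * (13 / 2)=196560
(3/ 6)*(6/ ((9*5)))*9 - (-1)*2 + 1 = 18/ 5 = 3.60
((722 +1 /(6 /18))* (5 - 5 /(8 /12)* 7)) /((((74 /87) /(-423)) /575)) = 1457434603125 /148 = 9847531102.20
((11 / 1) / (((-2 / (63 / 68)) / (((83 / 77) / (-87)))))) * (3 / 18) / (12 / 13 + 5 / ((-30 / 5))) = 3237 / 27608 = 0.12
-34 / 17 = -2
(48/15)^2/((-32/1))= -8/25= -0.32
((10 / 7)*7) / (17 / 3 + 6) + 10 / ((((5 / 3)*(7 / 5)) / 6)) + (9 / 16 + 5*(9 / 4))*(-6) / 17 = 21327 / 952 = 22.40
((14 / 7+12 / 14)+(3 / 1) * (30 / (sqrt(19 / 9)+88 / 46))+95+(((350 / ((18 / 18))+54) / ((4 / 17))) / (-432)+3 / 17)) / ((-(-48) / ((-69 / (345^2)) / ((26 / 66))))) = -855706377427 / 135996388819200+2277 * sqrt(19) / 3833960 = -0.00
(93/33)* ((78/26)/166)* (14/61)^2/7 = 1302/3397273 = 0.00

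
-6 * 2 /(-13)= 12 /13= 0.92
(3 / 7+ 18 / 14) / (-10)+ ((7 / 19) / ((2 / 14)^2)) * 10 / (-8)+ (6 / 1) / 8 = -29243 / 1330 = -21.99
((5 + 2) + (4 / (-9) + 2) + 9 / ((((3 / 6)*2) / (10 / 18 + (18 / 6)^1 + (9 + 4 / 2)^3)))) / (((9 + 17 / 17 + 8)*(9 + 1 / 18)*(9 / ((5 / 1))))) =540880 / 13203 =40.97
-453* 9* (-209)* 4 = 3408372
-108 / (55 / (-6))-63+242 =10493 / 55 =190.78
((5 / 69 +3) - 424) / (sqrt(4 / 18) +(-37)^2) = -119283708 / 387951281 +29044*sqrt(2) / 387951281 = -0.31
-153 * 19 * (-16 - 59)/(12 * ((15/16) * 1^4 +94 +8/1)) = 32300/183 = 176.50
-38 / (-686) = 19 / 343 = 0.06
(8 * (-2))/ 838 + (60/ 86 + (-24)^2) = 576.68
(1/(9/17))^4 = 83521/6561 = 12.73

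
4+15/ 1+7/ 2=45/ 2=22.50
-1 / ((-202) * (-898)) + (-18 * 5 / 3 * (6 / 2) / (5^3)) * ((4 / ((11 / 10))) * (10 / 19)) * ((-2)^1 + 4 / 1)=-104484305 / 37911764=-2.76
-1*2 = -2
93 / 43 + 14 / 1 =695 / 43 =16.16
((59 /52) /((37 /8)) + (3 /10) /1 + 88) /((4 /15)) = 1277709 /3848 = 332.04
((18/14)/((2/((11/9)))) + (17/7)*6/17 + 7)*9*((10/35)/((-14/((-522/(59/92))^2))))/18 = -69765713424/1193983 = -58431.08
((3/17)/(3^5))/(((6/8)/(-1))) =-4/4131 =-0.00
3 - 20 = -17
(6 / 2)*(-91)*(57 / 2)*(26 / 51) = -67431 / 17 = -3966.53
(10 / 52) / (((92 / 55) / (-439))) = -120725 / 2392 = -50.47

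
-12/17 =-0.71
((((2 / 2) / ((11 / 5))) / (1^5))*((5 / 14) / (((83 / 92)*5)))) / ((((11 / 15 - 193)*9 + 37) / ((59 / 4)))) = -33925 / 108225194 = -0.00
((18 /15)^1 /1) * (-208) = -1248 /5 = -249.60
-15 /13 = -1.15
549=549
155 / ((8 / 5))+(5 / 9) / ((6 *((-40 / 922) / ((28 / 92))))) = 59756 / 621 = 96.23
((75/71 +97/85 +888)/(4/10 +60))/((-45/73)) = -196090483/8201565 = -23.91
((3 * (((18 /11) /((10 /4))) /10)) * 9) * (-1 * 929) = -451494 /275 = -1641.80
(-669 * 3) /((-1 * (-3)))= -669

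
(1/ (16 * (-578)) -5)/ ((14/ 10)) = -3.57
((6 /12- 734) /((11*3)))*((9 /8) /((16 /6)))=-13203 /1408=-9.38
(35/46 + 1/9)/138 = 361/57132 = 0.01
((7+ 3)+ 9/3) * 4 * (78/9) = 1352/3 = 450.67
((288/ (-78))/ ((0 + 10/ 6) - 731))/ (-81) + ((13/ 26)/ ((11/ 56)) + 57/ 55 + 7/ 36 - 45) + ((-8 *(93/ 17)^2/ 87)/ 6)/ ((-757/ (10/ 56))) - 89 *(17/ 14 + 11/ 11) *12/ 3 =-57632098655117123/ 69477329901980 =-829.51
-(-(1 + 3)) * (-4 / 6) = -2.67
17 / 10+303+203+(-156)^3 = -37959083 / 10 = -3795908.30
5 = 5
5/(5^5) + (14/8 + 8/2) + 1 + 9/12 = 9377/1250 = 7.50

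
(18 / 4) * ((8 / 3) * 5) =60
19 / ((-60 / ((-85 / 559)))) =323 / 6708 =0.05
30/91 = 0.33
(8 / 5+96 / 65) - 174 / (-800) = 17131 / 5200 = 3.29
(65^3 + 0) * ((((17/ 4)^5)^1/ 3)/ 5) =77985645725/ 3072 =25385952.38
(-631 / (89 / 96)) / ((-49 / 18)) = 250.03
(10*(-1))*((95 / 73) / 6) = -475 / 219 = -2.17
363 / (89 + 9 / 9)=121 / 30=4.03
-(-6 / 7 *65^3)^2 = -2715080062500 / 49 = -55409797193.88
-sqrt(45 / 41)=-3 * sqrt(205) / 41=-1.05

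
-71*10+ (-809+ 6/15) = -7593/5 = -1518.60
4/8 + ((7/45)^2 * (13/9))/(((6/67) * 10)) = 589429/1093500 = 0.54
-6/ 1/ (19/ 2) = -12/ 19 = -0.63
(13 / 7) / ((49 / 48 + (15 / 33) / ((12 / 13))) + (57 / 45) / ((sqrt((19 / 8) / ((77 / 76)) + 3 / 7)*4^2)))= 2787870800 / 2269401267 - 2390960*sqrt(1342) / 2269401267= 1.19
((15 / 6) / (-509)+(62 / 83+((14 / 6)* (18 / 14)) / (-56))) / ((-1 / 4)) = -1628887 / 591458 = -2.75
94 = 94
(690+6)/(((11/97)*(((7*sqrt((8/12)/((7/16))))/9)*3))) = 25317*sqrt(42)/77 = 2130.82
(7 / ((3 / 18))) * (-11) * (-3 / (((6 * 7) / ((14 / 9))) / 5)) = 770 / 3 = 256.67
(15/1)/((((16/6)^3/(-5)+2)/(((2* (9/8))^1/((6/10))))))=-30375/968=-31.38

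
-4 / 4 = -1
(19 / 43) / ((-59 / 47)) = -893 / 2537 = -0.35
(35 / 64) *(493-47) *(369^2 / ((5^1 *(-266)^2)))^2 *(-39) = -161240796458937 / 114432263680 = -1409.05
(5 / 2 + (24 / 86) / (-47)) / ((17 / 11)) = 1.61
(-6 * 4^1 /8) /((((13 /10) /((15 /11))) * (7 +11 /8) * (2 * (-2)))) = 900 /9581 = 0.09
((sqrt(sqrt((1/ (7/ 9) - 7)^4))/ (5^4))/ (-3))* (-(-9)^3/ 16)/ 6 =-81/ 3500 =-0.02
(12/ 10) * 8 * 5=48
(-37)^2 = 1369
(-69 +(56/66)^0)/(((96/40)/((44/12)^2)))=-10285/27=-380.93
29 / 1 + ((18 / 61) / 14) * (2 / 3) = 12389 / 427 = 29.01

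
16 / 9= 1.78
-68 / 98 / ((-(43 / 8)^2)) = 2176 / 90601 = 0.02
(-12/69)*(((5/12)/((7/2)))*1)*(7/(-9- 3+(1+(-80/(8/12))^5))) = 0.00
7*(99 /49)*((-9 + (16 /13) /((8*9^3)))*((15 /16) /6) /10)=-938201 /471744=-1.99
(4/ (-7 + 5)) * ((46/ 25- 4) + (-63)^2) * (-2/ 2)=198342/ 25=7933.68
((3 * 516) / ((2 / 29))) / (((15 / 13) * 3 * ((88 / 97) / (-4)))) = -1572467 / 55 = -28590.31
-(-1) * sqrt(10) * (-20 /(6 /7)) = -70 * sqrt(10) /3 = -73.79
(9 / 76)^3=729 / 438976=0.00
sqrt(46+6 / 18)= 6.81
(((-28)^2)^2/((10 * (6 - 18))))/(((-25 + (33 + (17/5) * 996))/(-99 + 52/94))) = 88875416/598263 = 148.56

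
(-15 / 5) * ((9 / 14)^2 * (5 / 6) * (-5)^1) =2025 / 392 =5.17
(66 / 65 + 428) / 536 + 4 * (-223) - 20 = -911.20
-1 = -1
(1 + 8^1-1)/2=4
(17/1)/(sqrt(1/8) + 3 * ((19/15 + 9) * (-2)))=-209440/758887 - 850 * sqrt(2)/758887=-0.28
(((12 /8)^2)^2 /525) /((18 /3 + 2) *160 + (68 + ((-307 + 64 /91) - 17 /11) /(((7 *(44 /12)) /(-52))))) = 22869 /4676036800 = 0.00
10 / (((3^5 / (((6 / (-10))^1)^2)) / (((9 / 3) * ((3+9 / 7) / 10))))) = 2 / 105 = 0.02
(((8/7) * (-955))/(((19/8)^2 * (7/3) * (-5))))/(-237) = -97792/1397431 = -0.07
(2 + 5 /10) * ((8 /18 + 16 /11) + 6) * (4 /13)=7820 /1287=6.08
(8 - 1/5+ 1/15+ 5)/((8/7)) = 1351/120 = 11.26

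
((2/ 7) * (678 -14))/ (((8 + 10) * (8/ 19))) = 1577/ 63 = 25.03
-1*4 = -4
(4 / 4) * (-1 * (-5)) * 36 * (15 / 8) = 675 / 2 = 337.50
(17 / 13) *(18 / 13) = 306 / 169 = 1.81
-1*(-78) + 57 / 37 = 2943 / 37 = 79.54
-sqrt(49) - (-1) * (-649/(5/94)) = -61041/5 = -12208.20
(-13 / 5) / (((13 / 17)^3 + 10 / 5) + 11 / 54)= -3448926 / 3516425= -0.98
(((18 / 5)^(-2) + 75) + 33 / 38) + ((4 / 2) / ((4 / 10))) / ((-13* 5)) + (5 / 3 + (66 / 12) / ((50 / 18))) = 159086311 / 2000700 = 79.52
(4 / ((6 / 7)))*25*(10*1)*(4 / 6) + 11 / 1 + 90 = 7909 / 9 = 878.78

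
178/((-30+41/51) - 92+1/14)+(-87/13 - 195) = -228410622/1124279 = -203.16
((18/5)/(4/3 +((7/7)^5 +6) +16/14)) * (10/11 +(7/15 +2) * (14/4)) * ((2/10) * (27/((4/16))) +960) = 973683396/273625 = 3558.46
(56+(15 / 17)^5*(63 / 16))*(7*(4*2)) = 9240227479 / 2839714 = 3253.93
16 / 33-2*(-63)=4174 / 33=126.48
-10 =-10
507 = 507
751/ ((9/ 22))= 1835.78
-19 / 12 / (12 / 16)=-19 / 9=-2.11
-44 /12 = -3.67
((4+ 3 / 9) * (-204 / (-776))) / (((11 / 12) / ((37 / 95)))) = 49062 / 101365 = 0.48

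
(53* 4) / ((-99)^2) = 212 / 9801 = 0.02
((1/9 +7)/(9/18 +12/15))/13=640/1521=0.42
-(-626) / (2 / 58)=18154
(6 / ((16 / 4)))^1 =3 / 2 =1.50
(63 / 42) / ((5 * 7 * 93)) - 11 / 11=-1.00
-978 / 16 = -489 / 8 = -61.12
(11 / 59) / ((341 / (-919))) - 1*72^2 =-9482455 / 1829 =-5184.50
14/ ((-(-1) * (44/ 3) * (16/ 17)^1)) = 357/ 352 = 1.01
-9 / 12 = -3 / 4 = -0.75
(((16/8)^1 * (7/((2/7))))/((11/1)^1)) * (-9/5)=-441/55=-8.02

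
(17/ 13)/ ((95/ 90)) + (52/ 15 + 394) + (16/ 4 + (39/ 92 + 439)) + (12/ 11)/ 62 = 97885496023/ 116233260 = 842.15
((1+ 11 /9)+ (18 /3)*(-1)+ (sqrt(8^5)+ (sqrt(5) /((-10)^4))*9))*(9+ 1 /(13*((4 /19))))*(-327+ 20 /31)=-157663328*sqrt(2) /403-44342811*sqrt(5) /16120000+ 83758643 /7254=-541734.09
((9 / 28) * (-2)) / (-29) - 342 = -138843 / 406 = -341.98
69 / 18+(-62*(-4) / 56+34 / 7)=13.12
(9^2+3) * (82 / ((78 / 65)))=5740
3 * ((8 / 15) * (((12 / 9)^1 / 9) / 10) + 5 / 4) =10189 / 2700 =3.77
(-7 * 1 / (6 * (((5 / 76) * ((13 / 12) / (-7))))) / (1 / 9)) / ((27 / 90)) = 44688 / 13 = 3437.54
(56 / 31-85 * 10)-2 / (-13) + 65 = -315565 / 403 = -783.04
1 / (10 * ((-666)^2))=1 / 4435560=0.00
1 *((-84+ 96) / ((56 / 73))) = 15.64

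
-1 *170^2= -28900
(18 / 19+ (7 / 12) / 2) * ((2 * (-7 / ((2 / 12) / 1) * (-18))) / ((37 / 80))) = 2847600 / 703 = 4050.64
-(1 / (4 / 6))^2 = -9 / 4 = -2.25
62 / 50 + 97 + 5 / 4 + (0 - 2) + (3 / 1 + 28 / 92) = 231827 / 2300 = 100.79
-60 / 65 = -12 / 13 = -0.92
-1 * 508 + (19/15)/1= -7601/15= -506.73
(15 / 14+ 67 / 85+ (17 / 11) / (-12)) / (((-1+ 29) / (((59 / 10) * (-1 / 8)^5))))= -8020637 / 720607641600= -0.00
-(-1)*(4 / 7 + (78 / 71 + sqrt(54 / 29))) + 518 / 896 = 3.61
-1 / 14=-0.07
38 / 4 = 19 / 2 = 9.50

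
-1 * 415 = -415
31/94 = 0.33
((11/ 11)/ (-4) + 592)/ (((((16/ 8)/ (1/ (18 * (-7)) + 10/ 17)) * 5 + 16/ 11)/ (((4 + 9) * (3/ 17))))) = 114745059/ 1579504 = 72.65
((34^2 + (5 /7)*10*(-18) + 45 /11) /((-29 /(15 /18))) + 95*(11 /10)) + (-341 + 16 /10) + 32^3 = 1088703347 /33495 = 32503.46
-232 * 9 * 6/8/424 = -783/212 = -3.69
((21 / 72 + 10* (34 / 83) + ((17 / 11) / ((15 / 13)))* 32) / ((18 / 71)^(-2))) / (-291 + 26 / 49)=-6848592849 / 655064288890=-0.01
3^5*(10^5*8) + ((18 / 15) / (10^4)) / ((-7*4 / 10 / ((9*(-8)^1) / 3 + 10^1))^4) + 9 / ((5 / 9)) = 7776000651 / 40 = 194400016.28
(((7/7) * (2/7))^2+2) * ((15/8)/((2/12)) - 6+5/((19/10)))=30549/1862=16.41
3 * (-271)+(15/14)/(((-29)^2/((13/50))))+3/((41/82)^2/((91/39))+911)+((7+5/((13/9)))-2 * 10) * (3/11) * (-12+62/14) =-340741511529213/429524115020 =-793.30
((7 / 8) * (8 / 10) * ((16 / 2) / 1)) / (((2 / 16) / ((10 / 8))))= 56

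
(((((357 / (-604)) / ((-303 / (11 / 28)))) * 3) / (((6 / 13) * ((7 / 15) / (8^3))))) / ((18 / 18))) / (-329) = -583440 / 35123053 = -0.02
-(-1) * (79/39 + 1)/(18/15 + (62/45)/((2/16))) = 177/715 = 0.25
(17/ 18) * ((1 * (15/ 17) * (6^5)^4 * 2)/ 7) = 6093597400104960/ 7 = 870513914300708.57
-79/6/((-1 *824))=0.02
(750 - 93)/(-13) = -657/13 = -50.54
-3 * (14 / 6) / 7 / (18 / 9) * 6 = -3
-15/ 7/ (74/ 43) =-645/ 518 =-1.25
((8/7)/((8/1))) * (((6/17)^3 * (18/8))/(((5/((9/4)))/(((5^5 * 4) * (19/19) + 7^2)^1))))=27444663/343910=79.80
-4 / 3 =-1.33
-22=-22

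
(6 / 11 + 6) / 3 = 24 / 11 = 2.18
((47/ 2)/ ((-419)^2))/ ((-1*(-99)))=47/ 34761078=0.00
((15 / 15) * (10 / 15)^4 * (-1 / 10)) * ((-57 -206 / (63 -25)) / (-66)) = -4744 / 253935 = -0.02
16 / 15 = 1.07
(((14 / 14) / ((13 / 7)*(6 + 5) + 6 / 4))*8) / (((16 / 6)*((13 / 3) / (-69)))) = -8694 / 3991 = -2.18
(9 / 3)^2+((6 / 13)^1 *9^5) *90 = 2452813.62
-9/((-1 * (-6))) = -1.50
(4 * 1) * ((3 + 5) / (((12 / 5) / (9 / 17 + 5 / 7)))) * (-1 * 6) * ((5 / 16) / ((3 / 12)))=-14800 / 119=-124.37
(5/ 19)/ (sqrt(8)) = 5 * sqrt(2)/ 76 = 0.09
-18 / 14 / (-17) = 9 / 119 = 0.08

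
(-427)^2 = 182329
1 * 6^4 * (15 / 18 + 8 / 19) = 30888 / 19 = 1625.68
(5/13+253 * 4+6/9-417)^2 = 355277.13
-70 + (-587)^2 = 344499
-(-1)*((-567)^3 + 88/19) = -3463400909/19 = -182284258.37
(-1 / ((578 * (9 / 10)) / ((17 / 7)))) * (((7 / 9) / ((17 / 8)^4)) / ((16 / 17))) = -0.00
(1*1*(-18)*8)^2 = 20736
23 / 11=2.09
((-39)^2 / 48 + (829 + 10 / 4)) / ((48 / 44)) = 151921 / 192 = 791.26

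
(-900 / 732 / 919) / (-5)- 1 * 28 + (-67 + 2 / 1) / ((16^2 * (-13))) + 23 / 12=-1122121483 / 43053312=-26.06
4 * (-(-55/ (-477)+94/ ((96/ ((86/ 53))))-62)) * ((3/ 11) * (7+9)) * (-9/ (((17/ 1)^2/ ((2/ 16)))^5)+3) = 15199699617723512911781/ 4814128922467397632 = 3157.31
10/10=1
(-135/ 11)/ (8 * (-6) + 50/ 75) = 405/ 1562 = 0.26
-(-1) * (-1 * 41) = -41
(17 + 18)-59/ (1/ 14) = -791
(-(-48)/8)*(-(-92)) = 552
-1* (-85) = 85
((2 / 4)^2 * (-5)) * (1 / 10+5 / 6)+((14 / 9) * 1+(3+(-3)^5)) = -4313 / 18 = -239.61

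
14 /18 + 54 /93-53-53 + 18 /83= -2418163 /23157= -104.42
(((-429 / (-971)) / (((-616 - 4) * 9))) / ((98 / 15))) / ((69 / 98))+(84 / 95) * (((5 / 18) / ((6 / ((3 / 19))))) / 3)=19230175 / 8997429708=0.00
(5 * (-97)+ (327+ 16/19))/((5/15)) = -8958/19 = -471.47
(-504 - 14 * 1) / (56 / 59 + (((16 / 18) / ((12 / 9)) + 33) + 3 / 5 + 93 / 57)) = -8710170 / 619589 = -14.06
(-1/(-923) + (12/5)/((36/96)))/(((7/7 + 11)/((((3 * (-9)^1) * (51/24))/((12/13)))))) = -1506591/45440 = -33.16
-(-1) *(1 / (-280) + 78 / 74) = 1.05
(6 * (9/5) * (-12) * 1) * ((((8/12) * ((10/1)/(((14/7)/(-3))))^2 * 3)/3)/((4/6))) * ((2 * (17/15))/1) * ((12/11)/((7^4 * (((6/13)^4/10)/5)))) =-873966600/26411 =-33091.01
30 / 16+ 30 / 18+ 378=9157 / 24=381.54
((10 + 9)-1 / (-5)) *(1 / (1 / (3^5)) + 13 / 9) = 4693.33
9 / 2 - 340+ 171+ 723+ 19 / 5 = 5623 / 10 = 562.30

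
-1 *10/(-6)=5/3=1.67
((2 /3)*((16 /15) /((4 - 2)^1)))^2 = 256 /2025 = 0.13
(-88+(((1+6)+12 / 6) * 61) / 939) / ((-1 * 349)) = 27361 / 109237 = 0.25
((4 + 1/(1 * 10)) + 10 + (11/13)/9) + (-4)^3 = -58273/1170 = -49.81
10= 10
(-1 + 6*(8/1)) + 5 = 52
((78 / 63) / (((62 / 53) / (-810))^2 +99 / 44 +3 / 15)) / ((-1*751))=-15972535800 / 23737020675193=-0.00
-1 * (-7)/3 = 7/3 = 2.33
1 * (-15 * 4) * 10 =-600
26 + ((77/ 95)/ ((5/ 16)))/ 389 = 4805382/ 184775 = 26.01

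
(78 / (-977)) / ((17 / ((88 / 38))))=-3432 / 315571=-0.01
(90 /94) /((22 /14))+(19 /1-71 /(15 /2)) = 10.14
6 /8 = 0.75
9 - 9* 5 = -36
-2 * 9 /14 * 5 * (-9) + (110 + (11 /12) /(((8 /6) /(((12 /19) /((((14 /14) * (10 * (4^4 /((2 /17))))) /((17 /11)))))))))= 167.86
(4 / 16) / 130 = 1 / 520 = 0.00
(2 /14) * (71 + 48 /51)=1223 /119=10.28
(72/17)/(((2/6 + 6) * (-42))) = -36/2261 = -0.02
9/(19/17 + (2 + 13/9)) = 1377/698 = 1.97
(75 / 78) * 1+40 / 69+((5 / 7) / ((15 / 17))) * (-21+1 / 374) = -355857 / 23023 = -15.46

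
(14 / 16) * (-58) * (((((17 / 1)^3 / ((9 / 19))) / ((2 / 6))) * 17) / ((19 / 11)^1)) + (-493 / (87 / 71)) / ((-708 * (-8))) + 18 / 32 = -264087380137 / 16992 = -15541865.59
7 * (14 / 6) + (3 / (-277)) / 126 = 190021 / 11634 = 16.33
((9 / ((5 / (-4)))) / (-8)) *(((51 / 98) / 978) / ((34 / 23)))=207 / 638960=0.00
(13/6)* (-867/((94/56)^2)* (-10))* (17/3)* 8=2002931840/6627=302238.09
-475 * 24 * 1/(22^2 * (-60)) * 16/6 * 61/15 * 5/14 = 11590/7623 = 1.52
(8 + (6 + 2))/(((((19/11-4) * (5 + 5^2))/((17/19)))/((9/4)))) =-1122/2375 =-0.47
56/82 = 28/41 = 0.68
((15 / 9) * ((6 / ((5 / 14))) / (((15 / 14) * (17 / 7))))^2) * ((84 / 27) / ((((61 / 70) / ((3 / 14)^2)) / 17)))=15059072 / 77775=193.62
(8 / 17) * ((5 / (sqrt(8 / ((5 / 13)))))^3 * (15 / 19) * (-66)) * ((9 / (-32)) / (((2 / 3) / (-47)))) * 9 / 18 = -392596875 * sqrt(130) / 13974272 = -320.32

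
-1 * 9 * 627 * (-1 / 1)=5643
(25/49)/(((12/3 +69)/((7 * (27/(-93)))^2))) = 2025/70153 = 0.03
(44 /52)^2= 121 /169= 0.72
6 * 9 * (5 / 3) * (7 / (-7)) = -90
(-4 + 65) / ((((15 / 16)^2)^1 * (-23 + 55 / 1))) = 488 / 225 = 2.17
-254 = -254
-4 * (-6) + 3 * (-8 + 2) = 6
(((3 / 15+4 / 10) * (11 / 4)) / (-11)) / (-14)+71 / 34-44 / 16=-3099 / 4760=-0.65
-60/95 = -12/19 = -0.63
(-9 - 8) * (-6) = 102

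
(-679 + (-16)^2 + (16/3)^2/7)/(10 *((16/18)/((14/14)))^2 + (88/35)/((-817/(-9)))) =-970338645/18364952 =-52.84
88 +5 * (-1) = 83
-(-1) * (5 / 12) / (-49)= -5 / 588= -0.01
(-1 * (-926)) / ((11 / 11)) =926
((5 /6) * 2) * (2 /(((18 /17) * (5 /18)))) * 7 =238 /3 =79.33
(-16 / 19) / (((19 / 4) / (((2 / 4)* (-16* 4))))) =2048 / 361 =5.67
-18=-18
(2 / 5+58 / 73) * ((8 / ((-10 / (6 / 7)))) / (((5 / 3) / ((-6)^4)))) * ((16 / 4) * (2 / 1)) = -325472256 / 63875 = -5095.46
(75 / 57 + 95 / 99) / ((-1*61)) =-4280 / 114741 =-0.04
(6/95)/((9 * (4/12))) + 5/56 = 587/5320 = 0.11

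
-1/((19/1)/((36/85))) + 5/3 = 7967/4845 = 1.64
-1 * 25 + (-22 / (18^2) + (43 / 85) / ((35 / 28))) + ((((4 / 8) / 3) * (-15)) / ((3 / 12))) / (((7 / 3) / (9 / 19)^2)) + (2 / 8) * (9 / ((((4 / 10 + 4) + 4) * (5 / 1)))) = -17795940313 / 695935800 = -25.57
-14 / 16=-0.88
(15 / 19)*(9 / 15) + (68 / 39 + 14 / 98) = 12242 / 5187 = 2.36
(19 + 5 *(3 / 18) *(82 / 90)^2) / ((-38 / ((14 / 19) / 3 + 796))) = -1085882743 / 2631690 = -412.62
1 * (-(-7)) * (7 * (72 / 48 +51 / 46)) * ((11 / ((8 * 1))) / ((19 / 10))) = 40425 / 437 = 92.51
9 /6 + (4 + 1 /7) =5.64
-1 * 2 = -2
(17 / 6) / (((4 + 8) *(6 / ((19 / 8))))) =323 / 3456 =0.09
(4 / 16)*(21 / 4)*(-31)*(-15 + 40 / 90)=28427 / 48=592.23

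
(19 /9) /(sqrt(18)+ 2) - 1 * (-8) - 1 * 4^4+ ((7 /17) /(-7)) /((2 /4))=-266057 /1071+ 19 * sqrt(2) /42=-247.78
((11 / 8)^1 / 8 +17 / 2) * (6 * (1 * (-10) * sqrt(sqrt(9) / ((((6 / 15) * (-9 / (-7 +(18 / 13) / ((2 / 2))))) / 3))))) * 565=-4703625 * sqrt(9490) / 416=-1101469.47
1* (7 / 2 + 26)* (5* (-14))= -2065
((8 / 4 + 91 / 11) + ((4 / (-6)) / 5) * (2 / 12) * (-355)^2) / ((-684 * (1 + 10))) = 138119 / 372438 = 0.37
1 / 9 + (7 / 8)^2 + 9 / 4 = 1801 / 576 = 3.13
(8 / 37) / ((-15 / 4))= -32 / 555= -0.06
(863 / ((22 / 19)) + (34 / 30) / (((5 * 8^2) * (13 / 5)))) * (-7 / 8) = -716222269 / 1098240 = -652.15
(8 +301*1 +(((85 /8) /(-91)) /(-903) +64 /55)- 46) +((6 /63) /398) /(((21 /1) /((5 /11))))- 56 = 208.16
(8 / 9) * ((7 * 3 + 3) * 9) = 192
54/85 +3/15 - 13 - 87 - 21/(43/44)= -440987/3655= -120.65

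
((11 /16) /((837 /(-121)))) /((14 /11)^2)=-161051 /2624832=-0.06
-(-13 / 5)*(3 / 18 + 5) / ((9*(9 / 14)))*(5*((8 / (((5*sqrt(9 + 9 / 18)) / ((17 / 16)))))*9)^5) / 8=4373.76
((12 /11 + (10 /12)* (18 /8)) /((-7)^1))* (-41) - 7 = 6389 /616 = 10.37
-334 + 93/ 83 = -27629/ 83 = -332.88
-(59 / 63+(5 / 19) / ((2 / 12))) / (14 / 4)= -6022 / 8379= -0.72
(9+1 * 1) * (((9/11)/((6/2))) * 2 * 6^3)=12960/11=1178.18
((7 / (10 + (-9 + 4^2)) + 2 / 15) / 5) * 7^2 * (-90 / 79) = -6.09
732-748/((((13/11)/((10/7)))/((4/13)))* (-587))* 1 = 508645292/694421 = 732.47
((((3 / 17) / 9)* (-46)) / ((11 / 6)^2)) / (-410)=0.00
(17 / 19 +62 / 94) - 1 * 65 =-56657 / 893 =-63.45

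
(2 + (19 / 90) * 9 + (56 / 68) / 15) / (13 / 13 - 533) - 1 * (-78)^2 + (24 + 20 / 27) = -14796002153 / 2441880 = -6059.27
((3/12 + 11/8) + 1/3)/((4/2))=47/48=0.98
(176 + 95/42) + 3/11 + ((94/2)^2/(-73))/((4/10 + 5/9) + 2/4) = 696934709/4418106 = 157.75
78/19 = 4.11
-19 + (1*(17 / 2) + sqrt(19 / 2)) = -21 / 2 + sqrt(38) / 2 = -7.42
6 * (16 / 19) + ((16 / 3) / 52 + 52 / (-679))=2555248 / 503139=5.08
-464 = -464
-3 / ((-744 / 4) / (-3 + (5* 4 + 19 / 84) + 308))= 27319 / 5208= 5.25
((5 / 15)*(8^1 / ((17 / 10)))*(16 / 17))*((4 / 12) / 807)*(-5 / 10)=-640 / 2099007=-0.00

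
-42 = -42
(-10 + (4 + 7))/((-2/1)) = -1/2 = -0.50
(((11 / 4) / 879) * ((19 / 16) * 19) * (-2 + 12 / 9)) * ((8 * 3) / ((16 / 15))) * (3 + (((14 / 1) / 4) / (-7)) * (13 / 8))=-694925 / 300032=-2.32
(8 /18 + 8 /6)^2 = 256 /81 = 3.16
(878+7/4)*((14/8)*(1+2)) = 73899/16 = 4618.69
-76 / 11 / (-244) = 0.03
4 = 4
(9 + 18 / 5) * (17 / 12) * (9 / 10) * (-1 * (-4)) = 3213 / 50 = 64.26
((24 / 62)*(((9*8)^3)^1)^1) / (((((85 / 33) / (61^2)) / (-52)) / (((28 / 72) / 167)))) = -11121957310464 / 440045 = -25274590.80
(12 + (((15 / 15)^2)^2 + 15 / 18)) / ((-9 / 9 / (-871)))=72293 / 6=12048.83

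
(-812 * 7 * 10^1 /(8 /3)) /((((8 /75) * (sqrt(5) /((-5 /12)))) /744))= 49557375 * sqrt(5) /4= 27703414.82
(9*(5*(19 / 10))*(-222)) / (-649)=18981 / 649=29.25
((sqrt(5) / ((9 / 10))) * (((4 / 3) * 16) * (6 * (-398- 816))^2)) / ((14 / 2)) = 3772917760 * sqrt(5) / 21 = 401738123.09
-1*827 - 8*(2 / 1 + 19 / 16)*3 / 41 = -67967 / 82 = -828.87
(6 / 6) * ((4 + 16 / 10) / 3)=28 / 15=1.87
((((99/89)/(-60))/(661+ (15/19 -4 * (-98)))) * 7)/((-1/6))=4389/5939860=0.00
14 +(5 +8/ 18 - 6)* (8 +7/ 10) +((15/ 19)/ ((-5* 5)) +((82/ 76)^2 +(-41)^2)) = 36633541/ 21660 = 1691.30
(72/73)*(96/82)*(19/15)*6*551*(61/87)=50736384/14965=3390.34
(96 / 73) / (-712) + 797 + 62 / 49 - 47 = 239166976 / 318353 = 751.26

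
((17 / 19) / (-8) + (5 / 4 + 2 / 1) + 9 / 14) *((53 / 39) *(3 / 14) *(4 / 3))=71073 / 48412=1.47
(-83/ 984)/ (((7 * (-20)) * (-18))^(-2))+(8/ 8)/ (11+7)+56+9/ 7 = -2766890575/ 5166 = -535596.32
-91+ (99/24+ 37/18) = -6107/72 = -84.82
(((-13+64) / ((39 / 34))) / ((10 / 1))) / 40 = 289 / 2600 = 0.11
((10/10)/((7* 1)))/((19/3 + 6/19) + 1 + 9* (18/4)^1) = 0.00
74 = 74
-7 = -7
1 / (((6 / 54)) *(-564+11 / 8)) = -72 / 4501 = -0.02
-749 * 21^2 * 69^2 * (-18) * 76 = 2151318371832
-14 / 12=-7 / 6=-1.17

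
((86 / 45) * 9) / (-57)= -0.30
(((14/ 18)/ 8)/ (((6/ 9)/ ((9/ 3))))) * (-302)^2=159607/ 4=39901.75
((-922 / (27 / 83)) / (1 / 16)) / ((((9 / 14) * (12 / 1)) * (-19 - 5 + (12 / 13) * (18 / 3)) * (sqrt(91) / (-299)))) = -11440637 * sqrt(91) / 10935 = -9980.50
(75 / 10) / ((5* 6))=1 / 4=0.25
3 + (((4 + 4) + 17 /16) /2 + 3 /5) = 1301 /160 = 8.13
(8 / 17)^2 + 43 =12491 / 289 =43.22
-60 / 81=-20 / 27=-0.74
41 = 41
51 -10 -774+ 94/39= -28493/39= -730.59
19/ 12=1.58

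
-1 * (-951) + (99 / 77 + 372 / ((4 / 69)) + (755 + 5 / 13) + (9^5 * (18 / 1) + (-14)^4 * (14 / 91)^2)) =1268076539 / 1183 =1071915.92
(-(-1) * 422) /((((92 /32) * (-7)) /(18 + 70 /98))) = -442256 /1127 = -392.42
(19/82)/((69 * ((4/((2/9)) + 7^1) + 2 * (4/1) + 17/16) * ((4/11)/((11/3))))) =4598/4625415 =0.00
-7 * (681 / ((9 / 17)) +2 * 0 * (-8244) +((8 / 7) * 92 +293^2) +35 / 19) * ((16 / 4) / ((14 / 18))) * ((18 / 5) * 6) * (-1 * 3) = 27068011056 / 133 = 203518880.12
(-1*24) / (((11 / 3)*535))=-72 / 5885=-0.01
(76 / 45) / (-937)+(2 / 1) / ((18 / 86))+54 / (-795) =7066136 / 744915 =9.49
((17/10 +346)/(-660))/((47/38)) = -22021/51700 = -0.43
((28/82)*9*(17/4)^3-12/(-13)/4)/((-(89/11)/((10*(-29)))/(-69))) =-443266652565/758992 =-584020.19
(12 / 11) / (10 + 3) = 12 / 143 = 0.08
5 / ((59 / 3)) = 15 / 59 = 0.25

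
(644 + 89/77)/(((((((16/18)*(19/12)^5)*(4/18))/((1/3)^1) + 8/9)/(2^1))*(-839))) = -41719142016/184076364241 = -0.23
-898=-898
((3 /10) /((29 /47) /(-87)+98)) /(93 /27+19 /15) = 3807 /5858408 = 0.00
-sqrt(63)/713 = -0.01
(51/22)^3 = 132651/10648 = 12.46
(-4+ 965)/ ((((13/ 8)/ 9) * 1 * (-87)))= -23064/ 377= -61.18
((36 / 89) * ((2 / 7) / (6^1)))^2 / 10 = 72 / 1940645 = 0.00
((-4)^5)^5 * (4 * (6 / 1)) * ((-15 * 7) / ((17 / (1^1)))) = 2837267765243412480 / 17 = 166898103837847792.94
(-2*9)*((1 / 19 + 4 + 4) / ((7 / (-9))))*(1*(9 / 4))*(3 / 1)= 334611 / 266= 1257.94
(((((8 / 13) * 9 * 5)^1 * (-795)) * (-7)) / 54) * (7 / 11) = 259700 / 143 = 1816.08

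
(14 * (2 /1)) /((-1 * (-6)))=14 /3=4.67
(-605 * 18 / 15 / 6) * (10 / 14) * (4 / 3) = -2420 / 21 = -115.24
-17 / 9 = -1.89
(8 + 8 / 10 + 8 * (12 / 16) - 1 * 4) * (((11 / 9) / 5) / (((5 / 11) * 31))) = 726 / 3875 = 0.19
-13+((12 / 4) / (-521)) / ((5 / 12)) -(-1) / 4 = -132999 / 10420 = -12.76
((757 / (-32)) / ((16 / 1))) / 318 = -757 / 162816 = -0.00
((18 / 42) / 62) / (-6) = -1 / 868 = -0.00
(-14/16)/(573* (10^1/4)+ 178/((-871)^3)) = -4625434177/7572496522636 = -0.00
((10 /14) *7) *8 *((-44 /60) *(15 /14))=-220 /7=-31.43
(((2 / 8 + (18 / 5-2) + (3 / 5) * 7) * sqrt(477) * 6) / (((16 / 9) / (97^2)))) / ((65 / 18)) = 829958481 * sqrt(53) / 5200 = 1161959.41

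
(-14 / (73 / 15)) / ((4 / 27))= -2835 / 146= -19.42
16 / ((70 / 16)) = 128 / 35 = 3.66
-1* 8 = -8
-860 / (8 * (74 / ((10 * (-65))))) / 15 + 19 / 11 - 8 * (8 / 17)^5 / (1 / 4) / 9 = 671915881589 / 10401872382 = 64.60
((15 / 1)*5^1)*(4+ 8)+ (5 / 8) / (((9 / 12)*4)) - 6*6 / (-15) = 108313 / 120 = 902.61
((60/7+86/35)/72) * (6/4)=193/840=0.23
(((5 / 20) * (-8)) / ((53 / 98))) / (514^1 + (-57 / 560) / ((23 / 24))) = -0.01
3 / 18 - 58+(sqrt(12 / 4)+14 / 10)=-1693 / 30+sqrt(3)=-54.70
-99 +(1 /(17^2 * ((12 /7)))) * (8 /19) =-1630813 /16473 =-99.00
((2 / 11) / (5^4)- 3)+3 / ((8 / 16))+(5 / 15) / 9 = 563804 / 185625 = 3.04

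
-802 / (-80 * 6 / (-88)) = -4411 / 30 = -147.03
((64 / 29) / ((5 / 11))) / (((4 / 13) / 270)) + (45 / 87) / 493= 60911151 / 14297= 4260.41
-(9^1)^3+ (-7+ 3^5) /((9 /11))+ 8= -3893 /9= -432.56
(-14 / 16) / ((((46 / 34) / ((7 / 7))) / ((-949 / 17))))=6643 / 184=36.10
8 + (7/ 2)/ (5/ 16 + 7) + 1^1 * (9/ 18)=2101/ 234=8.98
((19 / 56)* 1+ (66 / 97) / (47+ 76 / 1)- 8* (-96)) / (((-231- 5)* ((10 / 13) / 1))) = -2224554943 / 525600320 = -4.23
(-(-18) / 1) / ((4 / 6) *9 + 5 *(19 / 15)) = 54 / 37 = 1.46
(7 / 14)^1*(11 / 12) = 11 / 24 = 0.46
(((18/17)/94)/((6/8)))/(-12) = -1/799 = -0.00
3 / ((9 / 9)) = 3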